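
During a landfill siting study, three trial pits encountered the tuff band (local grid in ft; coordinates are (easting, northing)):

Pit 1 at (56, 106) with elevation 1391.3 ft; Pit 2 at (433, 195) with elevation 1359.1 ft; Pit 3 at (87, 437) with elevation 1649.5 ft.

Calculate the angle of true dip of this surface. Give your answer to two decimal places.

Let the plane be z = a·E + b·N + c.
Pit 2−Pit 1: 377a + 89b = −32.2;  Pit 3−Pit 1: 31a + 331b = 258.2.
Solving gives a = −0.27566, b = 0.80588.
Gradient magnitude |∇z| = √(a² + b²) = √(0.07599 + 0.64944) = 0.85172.
True dip = arctan(0.85172) = 40.42°, dipping toward SSE (azimuth ≈ 161°).

40.42°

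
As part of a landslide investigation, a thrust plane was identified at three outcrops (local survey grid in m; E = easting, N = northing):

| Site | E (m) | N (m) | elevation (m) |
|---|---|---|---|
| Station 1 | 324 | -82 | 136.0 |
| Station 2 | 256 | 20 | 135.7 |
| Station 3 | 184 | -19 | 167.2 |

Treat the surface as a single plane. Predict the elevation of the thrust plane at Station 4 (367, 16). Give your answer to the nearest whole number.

101 m

Two edge vectors: Station 1→Station 2 = (-68, 102, -0.3), Station 1→Station 3 = (-140, 63, 31.2).
Normal n = (Station 1→Station 2) × (Station 1→Station 3) = (3201.3, 2163.6, 9996).
So ∂z/∂E = −n_x/n_z = −0.32026 and ∂z/∂N = −n_y/n_z = −0.21645.
Intercept c from Station 1: 136 + 103.76 − 17.75 = 222.02.
At (367, 16): z = −117.5 − 3.5 + 222.02 = 101.0 m.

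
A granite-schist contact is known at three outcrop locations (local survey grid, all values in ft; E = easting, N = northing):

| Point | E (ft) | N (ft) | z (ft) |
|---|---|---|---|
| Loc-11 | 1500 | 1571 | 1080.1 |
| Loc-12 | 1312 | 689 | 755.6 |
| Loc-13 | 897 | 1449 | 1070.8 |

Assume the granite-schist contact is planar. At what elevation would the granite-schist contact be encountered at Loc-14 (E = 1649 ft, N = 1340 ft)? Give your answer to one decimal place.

Let the plane be z = a·E + b·N + c.
Loc-12−Loc-11: −188a − 882b = −324.5;  Loc-13−Loc-11: −603a − 122b = −9.3.
Solving gives a = −0.061674, b = 0.381060.
Then c = 1080.1 − a·1500 − b·1571 = 573.97.
At (1649, 1340): z = −101.7 + 510.6 + 573.97 = 982.9 ft.

982.9 ft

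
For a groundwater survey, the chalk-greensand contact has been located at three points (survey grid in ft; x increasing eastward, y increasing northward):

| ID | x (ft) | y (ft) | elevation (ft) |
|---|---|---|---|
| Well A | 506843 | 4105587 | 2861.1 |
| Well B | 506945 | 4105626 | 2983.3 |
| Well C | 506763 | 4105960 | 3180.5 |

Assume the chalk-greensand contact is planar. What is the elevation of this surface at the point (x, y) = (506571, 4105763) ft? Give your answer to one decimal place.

2823.3 ft

Let the plane be z = a·x + b·y + c.
Well B−Well A: 102a + 39b = 122.2;  Well C−Well A: −80a + 373b = 319.4.
Solving gives a = 0.804644610, b = 1.028878200.
Then c = 2861.1 − a·506843 − b·4105587 = −4629116.35.
At (506571, 4105763): z = 407609.6 + 4224330.0 − 4629116.35 = 2823.3 ft.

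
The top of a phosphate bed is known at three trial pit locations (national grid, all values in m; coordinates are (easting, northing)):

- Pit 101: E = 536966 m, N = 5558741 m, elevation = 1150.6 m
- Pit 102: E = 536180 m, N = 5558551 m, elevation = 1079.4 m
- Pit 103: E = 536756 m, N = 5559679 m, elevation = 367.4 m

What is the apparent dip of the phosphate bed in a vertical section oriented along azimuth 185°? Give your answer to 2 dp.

Let the plane be z = a·E + b·N + c.
Pit 102−Pit 101: −786a − 190b = −71.2;  Pit 103−Pit 101: −210a + 938b = −783.2.
Solving gives a = 0.27741, b = −0.77286.
Unit vector along 185° is (sin 185°, cos 185°) = (-0.0872, -0.9962).
Slope in that direction = a·(-0.0872) + b·(-0.9962) = 0.74574.
Apparent dip = arctan|0.74574| = 36.71° (true dip is 39.4°, so apparent ≤ true as expected).

36.71°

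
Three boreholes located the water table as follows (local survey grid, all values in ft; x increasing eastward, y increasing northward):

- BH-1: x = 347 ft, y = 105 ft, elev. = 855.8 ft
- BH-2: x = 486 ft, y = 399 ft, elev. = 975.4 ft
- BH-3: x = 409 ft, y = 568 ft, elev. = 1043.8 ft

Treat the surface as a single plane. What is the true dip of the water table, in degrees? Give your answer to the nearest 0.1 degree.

22.1°

Two edge vectors: BH-1→BH-2 = (139, 294, 119.6), BH-1→BH-3 = (62, 463, 188).
Normal n = (BH-1→BH-2) × (BH-1→BH-3) = (-102.8, -18716.8, 46129).
So ∂z/∂x = −n_x/n_z = 0.00223 and ∂z/∂y = −n_y/n_z = 0.40575.
Gradient magnitude |∇z| = √(a² + b²) = √(0.00000 + 0.16463) = 0.40576.
True dip = arctan(0.40576) = 22.1°, dipping toward S (azimuth ≈ 180°).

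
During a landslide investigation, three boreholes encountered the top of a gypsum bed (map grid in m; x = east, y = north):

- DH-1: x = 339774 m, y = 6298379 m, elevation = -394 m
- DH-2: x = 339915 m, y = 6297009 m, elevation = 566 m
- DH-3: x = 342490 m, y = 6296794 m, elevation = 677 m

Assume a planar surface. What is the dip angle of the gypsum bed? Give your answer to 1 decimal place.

35.1°

Let the plane be z = a·x + b·y + c.
DH-2−DH-1: 141a − 1370b = 960;  DH-3−DH-1: 2716a − 1585b = 1071.
Solving gives a = −0.01553, b = −0.70233.
Gradient magnitude |∇z| = √(a² + b²) = √(0.00024 + 0.49327) = 0.70250.
True dip = arctan(0.70250) = 35.1°, dipping toward N (azimuth ≈ 001°).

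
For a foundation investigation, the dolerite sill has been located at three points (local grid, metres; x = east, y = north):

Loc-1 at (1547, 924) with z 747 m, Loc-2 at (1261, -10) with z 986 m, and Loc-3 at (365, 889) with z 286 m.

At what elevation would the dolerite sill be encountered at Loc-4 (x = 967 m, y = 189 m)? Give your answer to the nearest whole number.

Let the plane be z = a·x + b·y + c.
Loc-2−Loc-1: −286a − 934b = 239;  Loc-3−Loc-1: −1182a − 35b = −461.
Solving gives a = 0.40123, b = −0.37875.
Then c = 747 − a·1547 − b·924 = 476.26.
At (967, 189): z = 388.0 − 71.6 + 476.26 = 792.7 m.

793 m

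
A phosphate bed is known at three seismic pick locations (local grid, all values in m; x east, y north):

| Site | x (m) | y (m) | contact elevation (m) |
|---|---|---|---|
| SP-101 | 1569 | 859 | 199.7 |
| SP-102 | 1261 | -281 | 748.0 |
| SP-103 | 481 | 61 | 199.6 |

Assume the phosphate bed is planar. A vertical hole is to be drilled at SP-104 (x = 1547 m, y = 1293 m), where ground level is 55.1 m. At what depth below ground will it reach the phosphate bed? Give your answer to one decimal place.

125.4 m

Two edge vectors: SP-101→SP-102 = (-308, -1140, 548.3), SP-101→SP-103 = (-1088, -798, -0.1).
Normal n = (SP-101→SP-102) × (SP-101→SP-103) = (437657.4, -596581.2, -994536).
So ∂z/∂x = −n_x/n_z = 0.440062 and ∂z/∂y = −n_y/n_z = −0.599859.
Intercept c from SP-101: 199.7 − 690.46 + 515.28 = 24.52.
At (1547, 1293): z_contact = 680.78 − 775.62 + 24.52 = -70.32 m.
Depth below ground = 55.1 − (-70.32) = 125.4 m.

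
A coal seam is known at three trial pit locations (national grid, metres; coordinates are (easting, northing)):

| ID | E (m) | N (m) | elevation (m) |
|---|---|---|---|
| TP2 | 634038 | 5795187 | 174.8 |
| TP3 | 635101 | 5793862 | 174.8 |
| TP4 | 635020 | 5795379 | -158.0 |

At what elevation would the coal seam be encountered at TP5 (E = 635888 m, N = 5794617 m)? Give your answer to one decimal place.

-233.2 m

Let the plane be z = a·E + b·N + c.
TP3−TP2: 1063a − 1325b = 0;  TP4−TP2: 982a + 192b = −332.8.
Solving gives a = −0.292948794, b = −0.235022315.
Then c = 174.8 − a·634038 − b·5795187 = 1547913.73.
At (635888, 5794617): z = −186282.6 − 1361864.3 + 1547913.73 = -233.2 m.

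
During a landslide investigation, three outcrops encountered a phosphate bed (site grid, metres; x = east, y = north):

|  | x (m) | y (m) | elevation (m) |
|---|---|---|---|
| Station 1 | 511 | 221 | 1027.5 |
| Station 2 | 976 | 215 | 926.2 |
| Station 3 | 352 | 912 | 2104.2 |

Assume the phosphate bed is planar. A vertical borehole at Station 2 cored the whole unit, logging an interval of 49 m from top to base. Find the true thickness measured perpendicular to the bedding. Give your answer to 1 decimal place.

26.9 m

Let the plane be z = a·x + b·y + c.
Station 2−Station 1: 465a − 6b = −101.3;  Station 3−Station 1: −159a + 691b = 1076.7.
Solving gives a = −0.19833, b = 1.51254.
|∇z| = √(a²+b²) = 1.52549, so dip δ = arctan(1.52549) = 56.75°.
True thickness = vertical thickness × cos δ = 49 × cos 56.75° = 26.9 m.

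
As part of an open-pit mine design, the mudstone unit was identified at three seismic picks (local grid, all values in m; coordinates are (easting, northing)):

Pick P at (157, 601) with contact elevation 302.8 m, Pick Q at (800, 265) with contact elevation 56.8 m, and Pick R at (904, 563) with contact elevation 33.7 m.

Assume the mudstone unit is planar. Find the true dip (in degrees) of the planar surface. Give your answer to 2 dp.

19.85°

Two edge vectors: Pick P→Pick Q = (643, -336, -246), Pick P→Pick R = (747, -38, -269.1).
Normal n = (Pick P→Pick Q) × (Pick P→Pick R) = (81069.6, -10730.7, 226558).
So ∂z/∂E = −n_x/n_z = −0.35783 and ∂z/∂N = −n_y/n_z = 0.04736.
Gradient magnitude |∇z| = √(a² + b²) = √(0.12804 + 0.00224) = 0.36095.
True dip = arctan(0.36095) = 19.85°, dipping toward E (azimuth ≈ 098°).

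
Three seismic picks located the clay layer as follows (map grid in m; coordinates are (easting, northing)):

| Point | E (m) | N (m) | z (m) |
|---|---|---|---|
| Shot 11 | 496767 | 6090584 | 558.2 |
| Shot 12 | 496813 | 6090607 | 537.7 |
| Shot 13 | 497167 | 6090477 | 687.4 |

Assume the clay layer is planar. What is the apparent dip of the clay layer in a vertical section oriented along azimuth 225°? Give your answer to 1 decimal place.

33.8°

Let the plane be z = a·E + b·N + c.
Shot 12−Shot 11: 46a + 23b = −20.5;  Shot 13−Shot 11: 400a − 107b = 129.2.
Solving gives a = 0.05510, b = −1.00150.
Unit vector along 225° is (sin 225°, cos 225°) = (-0.7071, -0.7071).
Slope in that direction = a·(-0.7071) + b·(-0.7071) = 0.66921.
Apparent dip = arctan|0.66921| = 33.8° (true dip is 45.1°, so apparent ≤ true as expected).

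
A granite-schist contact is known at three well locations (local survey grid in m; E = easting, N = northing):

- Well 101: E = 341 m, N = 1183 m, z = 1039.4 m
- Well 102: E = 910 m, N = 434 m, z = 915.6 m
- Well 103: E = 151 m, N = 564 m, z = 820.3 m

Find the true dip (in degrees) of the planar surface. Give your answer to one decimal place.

Two edge vectors: Well 101→Well 102 = (569, -749, -123.8), Well 101→Well 103 = (-190, -619, -219.1).
Normal n = (Well 101→Well 102) × (Well 101→Well 103) = (87473.7, 148189.9, -494521).
So ∂z/∂E = −n_x/n_z = 0.17689 and ∂z/∂N = −n_y/n_z = 0.29966.
Gradient magnitude |∇z| = √(a² + b²) = √(0.03129 + 0.08980) = 0.34798.
True dip = arctan(0.34798) = 19.2°, dipping toward SSW (azimuth ≈ 211°).

19.2°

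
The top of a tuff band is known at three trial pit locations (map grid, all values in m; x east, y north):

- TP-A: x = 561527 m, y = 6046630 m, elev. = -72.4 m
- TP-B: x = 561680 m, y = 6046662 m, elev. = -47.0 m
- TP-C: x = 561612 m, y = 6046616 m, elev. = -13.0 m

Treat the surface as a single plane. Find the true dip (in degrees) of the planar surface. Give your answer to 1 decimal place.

Two edge vectors: TP-A→TP-B = (153, 32, 25.4), TP-A→TP-C = (85, -14, 59.4).
Normal n = (TP-A→TP-B) × (TP-A→TP-C) = (2256.4, -6929.2, -4862).
So ∂z/∂x = −n_x/n_z = 0.46409 and ∂z/∂y = −n_y/n_z = −1.42517.
Gradient magnitude |∇z| = √(a² + b²) = √(0.21538 + 2.03112) = 1.49883.
True dip = arctan(1.49883) = 56.3°, dipping toward NNW (azimuth ≈ 342°).

56.3°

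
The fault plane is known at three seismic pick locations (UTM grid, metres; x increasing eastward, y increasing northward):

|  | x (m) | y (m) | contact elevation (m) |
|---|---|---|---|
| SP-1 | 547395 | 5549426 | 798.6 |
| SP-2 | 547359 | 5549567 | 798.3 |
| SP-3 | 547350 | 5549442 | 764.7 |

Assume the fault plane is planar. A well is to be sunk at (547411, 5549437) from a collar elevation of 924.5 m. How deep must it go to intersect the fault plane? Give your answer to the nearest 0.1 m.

110.4 m

Two edge vectors: SP-1→SP-2 = (-36, 141, -0.3), SP-1→SP-3 = (-45, 16, -33.9).
Normal n = (SP-1→SP-2) × (SP-1→SP-3) = (-4775.1, -1206.9, 5769).
So ∂z/∂x = −n_x/n_z = 0.827717109 and ∂z/∂y = −n_y/n_z = 0.209204368.
Intercept c from SP-1: 798.6 − 453088.21 − 1160964.16 = −1613253.77.
At (547411, 5549437): z_contact = 453101.45 + 1160966.46 − 1613253.77 = 814.14 m.
Depth below ground = 924.5 − 814.14 = 110.4 m.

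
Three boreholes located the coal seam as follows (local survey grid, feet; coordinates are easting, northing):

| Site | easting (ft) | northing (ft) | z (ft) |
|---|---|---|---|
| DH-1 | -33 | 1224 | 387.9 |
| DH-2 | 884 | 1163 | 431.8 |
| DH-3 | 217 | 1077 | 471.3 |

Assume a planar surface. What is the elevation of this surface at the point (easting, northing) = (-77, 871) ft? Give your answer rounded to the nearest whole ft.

581 ft

Let the plane be z = a·easting + b·northing + c.
DH-2−DH-1: 917a − 61b = 43.9;  DH-3−DH-1: 250a − 147b = 83.4.
Solving gives a = 0.01143, b = −0.54792.
Then c = 387.9 − a·-33 − b·1224 = 1058.93.
At (-77, 871): z = −0.9 − 477.2 + 1058.93 = 580.8 ft.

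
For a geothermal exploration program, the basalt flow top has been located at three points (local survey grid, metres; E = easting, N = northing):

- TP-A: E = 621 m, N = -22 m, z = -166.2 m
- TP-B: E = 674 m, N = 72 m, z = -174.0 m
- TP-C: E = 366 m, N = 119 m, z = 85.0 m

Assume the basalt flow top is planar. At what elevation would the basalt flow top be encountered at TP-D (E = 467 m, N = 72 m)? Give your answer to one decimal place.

Let the plane be z = a·E + b·N + c.
TP-B−TP-A: 53a + 94b = −7.8;  TP-C−TP-A: −255a + 141b = 251.2.
Solving gives a = −0.78595, b = 0.36016.
Then c = -166.2 − a·621 − b·-22 = 329.80.
At (467, 72): z = −367.0 + 25.9 + 329.80 = -11.3 m.

-11.3 m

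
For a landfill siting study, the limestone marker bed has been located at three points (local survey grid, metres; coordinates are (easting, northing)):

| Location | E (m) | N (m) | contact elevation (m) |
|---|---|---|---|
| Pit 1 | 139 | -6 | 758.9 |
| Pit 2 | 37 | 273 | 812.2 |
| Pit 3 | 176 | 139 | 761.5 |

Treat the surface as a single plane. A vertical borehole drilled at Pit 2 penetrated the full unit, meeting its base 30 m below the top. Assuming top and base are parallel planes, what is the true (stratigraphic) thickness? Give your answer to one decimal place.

Two edge vectors: Pit 1→Pit 2 = (-102, 279, 53.3), Pit 1→Pit 3 = (37, 145, 2.6).
Normal n = (Pit 1→Pit 2) × (Pit 1→Pit 3) = (-7003.1, 2237.3, -25113).
So ∂z/∂E = −n_x/n_z = −0.27886 and ∂z/∂N = −n_y/n_z = 0.08909.
|∇z| = √(a²+b²) = 0.29275, so dip δ = arctan(0.29275) = 16.32°.
True thickness = vertical thickness × cos δ = 30 × cos 16.32° = 28.8 m.

28.8 m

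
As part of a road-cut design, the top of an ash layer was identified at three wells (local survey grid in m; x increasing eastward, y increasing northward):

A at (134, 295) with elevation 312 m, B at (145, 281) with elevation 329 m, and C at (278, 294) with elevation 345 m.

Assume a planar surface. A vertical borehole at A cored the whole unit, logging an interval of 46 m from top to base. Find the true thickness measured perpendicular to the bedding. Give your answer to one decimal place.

31.5 m

Two edge vectors: A→B = (11, -14, 17), A→C = (144, -1, 33).
Normal n = (A→B) × (A→C) = (-445, 2085, 2005).
So ∂z/∂x = −n_x/n_z = 0.22195 and ∂z/∂y = −n_y/n_z = −1.03990.
|∇z| = √(a²+b²) = 1.06332, so dip δ = arctan(1.06332) = 46.76°.
True thickness = vertical thickness × cos δ = 46 × cos 46.76° = 31.5 m.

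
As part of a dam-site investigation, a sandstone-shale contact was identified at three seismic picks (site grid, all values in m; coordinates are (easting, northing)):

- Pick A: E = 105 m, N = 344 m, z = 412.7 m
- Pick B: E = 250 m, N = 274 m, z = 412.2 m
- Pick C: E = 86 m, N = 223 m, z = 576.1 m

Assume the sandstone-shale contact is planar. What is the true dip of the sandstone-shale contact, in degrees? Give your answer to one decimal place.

Two edge vectors: Pick A→Pick B = (145, -70, -0.5), Pick A→Pick C = (-19, -121, 163.4).
Normal n = (Pick A→Pick B) × (Pick A→Pick C) = (-11498.5, -23683.5, -18875).
So ∂z/∂E = −n_x/n_z = −0.60919 and ∂z/∂N = −n_y/n_z = −1.25475.
Gradient magnitude |∇z| = √(a² + b²) = √(0.37111 + 1.57441) = 1.39482.
True dip = arctan(1.39482) = 54.4°, dipping toward NNE (azimuth ≈ 026°).

54.4°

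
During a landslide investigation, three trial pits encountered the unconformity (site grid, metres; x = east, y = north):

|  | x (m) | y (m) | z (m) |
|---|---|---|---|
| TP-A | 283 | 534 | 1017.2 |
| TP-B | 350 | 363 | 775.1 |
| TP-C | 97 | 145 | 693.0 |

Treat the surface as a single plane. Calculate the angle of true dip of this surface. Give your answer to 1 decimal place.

Two edge vectors: TP-A→TP-B = (67, -171, -242.1), TP-A→TP-C = (-186, -389, -324.2).
Normal n = (TP-A→TP-B) × (TP-A→TP-C) = (-38738.7, 66752, -57869).
So ∂z/∂x = −n_x/n_z = −0.66942 and ∂z/∂y = −n_y/n_z = 1.15350.
Gradient magnitude |∇z| = √(a² + b²) = √(0.44812 + 1.33057) = 1.33368.
True dip = arctan(1.33368) = 53.1°, dipping toward SSE (azimuth ≈ 150°).

53.1°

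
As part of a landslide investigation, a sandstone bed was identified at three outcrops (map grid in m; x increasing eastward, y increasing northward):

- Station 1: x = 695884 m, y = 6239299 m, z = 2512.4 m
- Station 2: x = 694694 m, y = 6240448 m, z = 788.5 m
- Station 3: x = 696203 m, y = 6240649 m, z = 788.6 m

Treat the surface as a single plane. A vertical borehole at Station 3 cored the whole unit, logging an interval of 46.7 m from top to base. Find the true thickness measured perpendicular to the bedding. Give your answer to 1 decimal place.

Let the plane be z = a·x + b·y + c.
Station 2−Station 1: −1190a + 1149b = −1723.9;  Station 3−Station 1: 319a + 1350b = −1723.8.
Solving gives a = 0.17568, b = −1.31840.
|∇z| = √(a²+b²) = 1.33005, so dip δ = arctan(1.33005) = 53.06°.
True thickness = vertical thickness × cos δ = 46.7 × cos 53.06° = 28.1 m.

28.1 m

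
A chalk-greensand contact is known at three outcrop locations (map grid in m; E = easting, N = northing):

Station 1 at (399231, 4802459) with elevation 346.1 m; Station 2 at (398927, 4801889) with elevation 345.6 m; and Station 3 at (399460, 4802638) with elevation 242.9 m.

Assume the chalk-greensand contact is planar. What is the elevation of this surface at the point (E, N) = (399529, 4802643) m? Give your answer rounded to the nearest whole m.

Let the plane be z = a·E + b·N + c.
Station 2−Station 1: −304a − 570b = −0.5;  Station 3−Station 1: 229a + 179b = −103.2.
Solving gives a = −0.77401661, b = 0.41368605.
Then c = 346.1 − a·399231 − b·4802459 = −1677352.77.
At (399529, 4802643): z = −309242.1 + 1986786.4 − 1677352.77 = 191.6 m.

192 m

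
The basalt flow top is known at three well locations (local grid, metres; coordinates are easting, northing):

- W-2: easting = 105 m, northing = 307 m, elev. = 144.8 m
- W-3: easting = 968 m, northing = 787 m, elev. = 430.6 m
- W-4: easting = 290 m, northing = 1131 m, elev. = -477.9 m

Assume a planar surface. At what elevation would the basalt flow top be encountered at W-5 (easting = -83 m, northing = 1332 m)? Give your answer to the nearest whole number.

-989 m

Let the plane be z = a·easting + b·northing + c.
W-3−W-2: 863a + 480b = 285.8;  W-4−W-2: 185a + 824b = −622.7.
Solving gives a = 0.85873, b = −0.94850.
Then c = 144.8 − a·105 − b·307 = 345.82.
At (-83, 1332): z = −71.3 − 1263.4 + 345.82 = -988.9 m.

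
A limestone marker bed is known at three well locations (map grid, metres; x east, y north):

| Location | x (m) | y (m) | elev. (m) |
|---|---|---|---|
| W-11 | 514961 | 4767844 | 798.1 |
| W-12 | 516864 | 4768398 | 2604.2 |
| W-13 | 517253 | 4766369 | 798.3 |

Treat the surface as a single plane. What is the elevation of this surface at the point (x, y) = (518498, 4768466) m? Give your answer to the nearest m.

Let the plane be z = a·x + b·y + c.
W-12−W-11: 1903a + 554b = 1806.1;  W-13−W-11: 2292a − 1475b = 0.2.
Solving gives a = 0.65349741, b = 1.01533292.
Then c = 798.1 − a·514961 − b·4767844 = −5176676.54.
At (518498, 4768466): z = 338837.1 + 4841580.5 − 5176676.54 = 3741.1 m.

3741 m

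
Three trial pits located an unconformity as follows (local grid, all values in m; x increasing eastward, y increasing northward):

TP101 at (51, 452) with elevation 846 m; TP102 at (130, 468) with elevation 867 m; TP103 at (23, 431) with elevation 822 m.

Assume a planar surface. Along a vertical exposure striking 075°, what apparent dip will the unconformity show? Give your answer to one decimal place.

Let the plane be z = a·x + b·y + c.
TP102−TP101: 79a + 16b = 21;  TP103−TP101: −28a − 21b = −24.
Solving gives a = 0.04707, b = 1.08010.
Unit vector along 075° is (sin 75°, cos 75°) = (0.9659, 0.2588).
Slope in that direction = a·(0.9659) + b·(0.2588) = 0.32501.
Apparent dip = arctan|0.32501| = 18.0° (true dip is 47.2°, so apparent ≤ true as expected).

18.0°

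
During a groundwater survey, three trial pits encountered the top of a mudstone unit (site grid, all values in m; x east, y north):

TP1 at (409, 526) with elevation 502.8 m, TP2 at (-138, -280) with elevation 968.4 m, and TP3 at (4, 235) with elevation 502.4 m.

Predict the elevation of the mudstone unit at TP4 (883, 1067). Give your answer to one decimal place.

277.0 m

Let the plane be z = a·x + b·y + c.
TP2−TP1: −547a − 806b = 465.6;  TP3−TP1: −405a − 291b = −0.4.
Solving gives a = 0.812015, b = −1.128750.
Then c = 502.8 − a·409 − b·526 = 764.41.
At (883, 1067): z = 717.0 − 1204.4 + 764.41 = 277.0 m.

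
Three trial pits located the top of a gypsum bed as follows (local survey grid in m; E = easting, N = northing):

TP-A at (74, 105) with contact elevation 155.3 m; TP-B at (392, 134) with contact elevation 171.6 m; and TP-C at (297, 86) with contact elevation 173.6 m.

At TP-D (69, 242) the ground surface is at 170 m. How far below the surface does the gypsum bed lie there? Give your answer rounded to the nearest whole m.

39 m

Let the plane be z = a·E + b·N + c.
TP-B−TP-A: 318a + 29b = 16.3;  TP-C−TP-A: 223a − 19b = 18.3.
Solving gives a = 0.06718, b = −0.17463.
Then c = 155.3 − a·74 − b·105 = 168.67.
At (69, 242): z_contact = 4.6 − 42.3 + 168.67 = 131.0 m.
Depth below ground = 170 − 131.0 = 39 m.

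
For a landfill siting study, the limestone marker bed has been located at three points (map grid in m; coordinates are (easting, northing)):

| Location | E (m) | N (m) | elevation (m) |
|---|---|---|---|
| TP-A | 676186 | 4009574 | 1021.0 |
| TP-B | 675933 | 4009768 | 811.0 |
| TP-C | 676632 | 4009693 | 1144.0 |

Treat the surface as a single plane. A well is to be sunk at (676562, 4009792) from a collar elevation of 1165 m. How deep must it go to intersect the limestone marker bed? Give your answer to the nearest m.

Two edge vectors: TP-A→TP-B = (-253, 194, -210), TP-A→TP-C = (446, 119, 123).
Normal n = (TP-A→TP-B) × (TP-A→TP-C) = (48852, -62541, -116631).
So ∂z/∂E = −n_x/n_z = 0.41885948 and ∂z/∂N = −n_y/n_z = −0.53622965.
Intercept c from TP-A: 1021 − 283226.92 + 2150052.45 = 1867846.54.
At (676562, 4009792): z_contact = 283384.4 − 2150169.4 + 1867846.54 = 1061.6 m.
Depth below ground = 1165 − 1061.6 = 103 m.

103 m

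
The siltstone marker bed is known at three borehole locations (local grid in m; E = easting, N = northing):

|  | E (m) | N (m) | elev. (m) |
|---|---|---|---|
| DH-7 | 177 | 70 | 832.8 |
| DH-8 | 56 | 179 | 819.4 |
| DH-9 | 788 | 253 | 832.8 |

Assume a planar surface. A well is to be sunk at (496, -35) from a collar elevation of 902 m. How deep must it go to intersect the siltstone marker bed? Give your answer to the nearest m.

Let the plane be z = a·E + b·N + c.
DH-8−DH-7: −121a + 109b = −13.4;  DH-9−DH-7: 611a + 183b = 0.
Solving gives a = 0.02763, b = −0.09226.
Then c = 832.8 − a·177 − b·70 = 834.37.
At (496, -35): z_contact = 13.7 + 3.2 + 834.37 = 851.3 m.
Depth below ground = 902 − 851.3 = 51 m.

51 m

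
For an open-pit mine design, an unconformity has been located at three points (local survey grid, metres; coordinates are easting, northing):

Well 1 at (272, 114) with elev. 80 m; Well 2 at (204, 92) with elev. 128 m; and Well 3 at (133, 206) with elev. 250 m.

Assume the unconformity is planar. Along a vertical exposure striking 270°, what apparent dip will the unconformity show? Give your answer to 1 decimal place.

41.2°

Let the plane be z = a·easting + b·northing + c.
Well 2−Well 1: −68a − 22b = 48;  Well 3−Well 1: −139a + 92b = 170.
Solving gives a = −0.87567, b = 0.52480.
Unit vector along 270° is (sin 270°, cos 270°) = (-1.0000, -0.0000).
Slope in that direction = a·(-1.0000) + b·(-0.0000) = 0.87567.
Apparent dip = arctan|0.87567| = 41.2° (true dip is 45.6°, so apparent ≤ true as expected).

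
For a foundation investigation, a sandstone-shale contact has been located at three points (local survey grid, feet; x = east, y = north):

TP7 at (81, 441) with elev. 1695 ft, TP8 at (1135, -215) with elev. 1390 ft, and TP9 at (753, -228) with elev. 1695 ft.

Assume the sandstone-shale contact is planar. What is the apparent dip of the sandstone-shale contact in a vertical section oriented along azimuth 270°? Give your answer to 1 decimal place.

37.7°

Two edge vectors: TP7→TP8 = (1054, -656, -305), TP7→TP9 = (672, -669, 0).
Normal n = (TP7→TP8) × (TP7→TP9) = (-204045, -204960, -264294).
So ∂z/∂x = −n_x/n_z = −0.77204 and ∂z/∂y = −n_y/n_z = −0.77550.
Unit vector along 270° is (sin 270°, cos 270°) = (-1.0000, -0.0000).
Slope in that direction = a·(-1.0000) + b·(-0.0000) = 0.77204.
Apparent dip = arctan|0.77204| = 37.7° (true dip is 47.6°, so apparent ≤ true as expected).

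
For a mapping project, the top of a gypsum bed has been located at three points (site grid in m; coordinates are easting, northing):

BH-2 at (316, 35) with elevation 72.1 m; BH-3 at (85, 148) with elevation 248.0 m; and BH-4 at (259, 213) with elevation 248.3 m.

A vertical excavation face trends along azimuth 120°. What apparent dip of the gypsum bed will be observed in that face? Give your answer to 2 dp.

Two edge vectors: BH-2→BH-3 = (-231, 113, 175.9), BH-2→BH-4 = (-57, 178, 176.2).
Normal n = (BH-2→BH-3) × (BH-2→BH-4) = (-11399.6, 30675.9, -34677).
So ∂z/∂easting = −n_x/n_z = −0.32874 and ∂z/∂northing = −n_y/n_z = 0.88462.
Unit vector along 120° is (sin 120°, cos 120°) = (0.8660, -0.5000).
Slope in that direction = a·(0.8660) + b·(-0.5000) = −0.72700.
Apparent dip = arctan|0.72700| = 36.02° (true dip is 43.3°, so apparent ≤ true as expected).

36.02°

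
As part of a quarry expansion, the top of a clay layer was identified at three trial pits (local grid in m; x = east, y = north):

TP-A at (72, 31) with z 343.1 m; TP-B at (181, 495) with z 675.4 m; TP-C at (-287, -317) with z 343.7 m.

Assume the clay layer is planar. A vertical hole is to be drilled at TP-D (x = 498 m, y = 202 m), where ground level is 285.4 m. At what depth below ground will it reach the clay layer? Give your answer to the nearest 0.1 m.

167.5 m

Let the plane be z = a·x + b·y + c.
TP-B−TP-A: 109a + 464b = 332.3;  TP-C−TP-A: −359a − 348b = 0.6.
Solving gives a = −0.90108, b = 0.92784.
Then c = 343.1 − a·72 − b·31 = 379.21.
At (498, 202): z_contact = −448.74 + 187.42 + 379.21 = 117.90 m.
Depth below ground = 285.4 − 117.90 = 167.5 m.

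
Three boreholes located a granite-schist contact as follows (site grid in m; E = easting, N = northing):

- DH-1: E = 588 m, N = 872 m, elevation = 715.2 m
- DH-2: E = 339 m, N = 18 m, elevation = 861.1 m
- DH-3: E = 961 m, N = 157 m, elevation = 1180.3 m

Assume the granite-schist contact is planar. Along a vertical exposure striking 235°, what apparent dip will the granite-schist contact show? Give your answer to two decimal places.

Two edge vectors: DH-1→DH-2 = (-249, -854, 145.9), DH-1→DH-3 = (373, -715, 465.1).
Normal n = (DH-1→DH-2) × (DH-1→DH-3) = (-292876.9, 170230.6, 496577).
So ∂z/∂E = −n_x/n_z = 0.58979 and ∂z/∂N = −n_y/n_z = −0.34281.
Unit vector along 235° is (sin 235°, cos 235°) = (-0.8192, -0.5736).
Slope in that direction = a·(-0.8192) + b·(-0.5736) = −0.28650.
Apparent dip = arctan|0.28650| = 15.99° (true dip is 34.3°, so apparent ≤ true as expected).

15.99°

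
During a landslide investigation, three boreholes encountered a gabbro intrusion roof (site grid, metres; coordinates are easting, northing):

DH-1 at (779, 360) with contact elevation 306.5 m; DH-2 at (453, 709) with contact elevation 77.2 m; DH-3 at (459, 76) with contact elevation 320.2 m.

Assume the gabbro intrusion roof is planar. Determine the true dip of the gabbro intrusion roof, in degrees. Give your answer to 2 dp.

25.74°

Two edge vectors: DH-1→DH-2 = (-326, 349, -229.3), DH-1→DH-3 = (-320, -284, 13.7).
Normal n = (DH-1→DH-2) × (DH-1→DH-3) = (-60339.9, 77842.2, 204264).
So ∂z/∂easting = −n_x/n_z = 0.29540 and ∂z/∂northing = −n_y/n_z = −0.38109.
Gradient magnitude |∇z| = √(a² + b²) = √(0.08726 + 0.14523) = 0.48217.
True dip = arctan(0.48217) = 25.74°, dipping toward NW (azimuth ≈ 322°).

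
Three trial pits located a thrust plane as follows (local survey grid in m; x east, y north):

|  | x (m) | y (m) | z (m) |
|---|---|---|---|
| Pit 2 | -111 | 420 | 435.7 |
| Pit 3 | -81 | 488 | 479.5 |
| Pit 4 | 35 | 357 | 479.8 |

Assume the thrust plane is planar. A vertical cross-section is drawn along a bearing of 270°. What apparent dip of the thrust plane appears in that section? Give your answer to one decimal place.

Two edge vectors: Pit 2→Pit 3 = (30, 68, 43.8), Pit 2→Pit 4 = (146, -63, 44.1).
Normal n = (Pit 2→Pit 3) × (Pit 2→Pit 4) = (5758.2, 5071.8, -11818).
So ∂z/∂x = −n_x/n_z = 0.48724 and ∂z/∂y = −n_y/n_z = 0.42916.
Unit vector along 270° is (sin 270°, cos 270°) = (-1.0000, -0.0000).
Slope in that direction = a·(-1.0000) + b·(-0.0000) = −0.48724.
Apparent dip = arctan|0.48724| = 26.0° (true dip is 33.0°, so apparent ≤ true as expected).

26.0°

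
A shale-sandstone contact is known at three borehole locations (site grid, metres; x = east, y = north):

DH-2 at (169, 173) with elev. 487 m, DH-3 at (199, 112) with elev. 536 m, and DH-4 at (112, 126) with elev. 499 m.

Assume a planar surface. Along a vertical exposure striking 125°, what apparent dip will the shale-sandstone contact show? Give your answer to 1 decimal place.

Two edge vectors: DH-2→DH-3 = (30, -61, 49), DH-2→DH-4 = (-57, -47, 12).
Normal n = (DH-2→DH-3) × (DH-2→DH-4) = (1571, -3153, -4887).
So ∂z/∂x = −n_x/n_z = 0.32147 and ∂z/∂y = −n_y/n_z = −0.64518.
Unit vector along 125° is (sin 125°, cos 125°) = (0.8192, -0.5736).
Slope in that direction = a·(0.8192) + b·(-0.5736) = 0.63339.
Apparent dip = arctan|0.63339| = 32.3° (true dip is 35.8°, so apparent ≤ true as expected).

32.3°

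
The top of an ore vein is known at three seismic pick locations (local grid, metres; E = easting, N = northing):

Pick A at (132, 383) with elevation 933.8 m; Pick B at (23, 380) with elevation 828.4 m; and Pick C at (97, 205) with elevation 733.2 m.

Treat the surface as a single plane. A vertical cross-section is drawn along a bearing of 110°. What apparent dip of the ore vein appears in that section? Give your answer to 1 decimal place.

Let the plane be z = a·E + b·N + c.
Pick B−Pick A: −109a − 3b = −105.4;  Pick C−Pick A: −35a − 178b = −200.6.
Solving gives a = 0.94105, b = 0.94193.
Unit vector along 110° is (sin 110°, cos 110°) = (0.9397, -0.3420).
Slope in that direction = a·(0.9397) + b·(-0.3420) = 0.56214.
Apparent dip = arctan|0.56214| = 29.3° (true dip is 53.1°, so apparent ≤ true as expected).

29.3°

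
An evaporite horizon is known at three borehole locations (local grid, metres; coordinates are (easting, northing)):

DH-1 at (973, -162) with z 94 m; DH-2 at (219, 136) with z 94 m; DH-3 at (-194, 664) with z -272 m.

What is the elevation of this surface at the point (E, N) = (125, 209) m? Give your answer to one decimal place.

Let the plane be z = a·E + b·N + c.
DH-2−DH-1: −754a + 298b = 0;  DH-3−DH-1: −1167a + 826b = −366.
Solving gives a = −0.39656, b = −1.00337.
Then c = 94 − a·973 − b·-162 = 317.30.
At (125, 209): z = −49.6 − 209.7 + 317.30 = 58.0 m.

58.0 m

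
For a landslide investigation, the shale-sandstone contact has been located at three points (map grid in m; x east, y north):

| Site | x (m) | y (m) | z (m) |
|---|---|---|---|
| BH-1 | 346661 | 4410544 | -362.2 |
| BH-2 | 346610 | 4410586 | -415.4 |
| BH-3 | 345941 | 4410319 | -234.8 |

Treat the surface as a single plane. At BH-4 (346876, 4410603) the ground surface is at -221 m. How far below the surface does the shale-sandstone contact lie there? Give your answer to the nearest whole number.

170 m

Let the plane be z = a·x + b·y + c.
BH-2−BH-1: −51a + 42b = −53.2;  BH-3−BH-1: −720a − 225b = 127.4.
Solving gives a = 0.15867673, b = −1.07398777.
Then c = -362.2 − a·346661 − b·4410544 = 4681501.10.
At (346876, 4410603): z_contact = 55041.2 − 4736933.7 + 4681501.10 = -391.4 m.
Depth below ground = -221 − (-391.4) = 170 m.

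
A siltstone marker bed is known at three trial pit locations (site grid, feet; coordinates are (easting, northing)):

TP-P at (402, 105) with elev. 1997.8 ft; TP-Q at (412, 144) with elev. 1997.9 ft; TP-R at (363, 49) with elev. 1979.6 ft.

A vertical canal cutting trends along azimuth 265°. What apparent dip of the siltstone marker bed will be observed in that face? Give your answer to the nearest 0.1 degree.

35.5°

Two edge vectors: TP-P→TP-Q = (10, 39, 0.1), TP-P→TP-R = (-39, -56, -18.2).
Normal n = (TP-P→TP-Q) × (TP-P→TP-R) = (-704.2, 178.1, 961).
So ∂z/∂E = −n_x/n_z = 0.73278 and ∂z/∂N = −n_y/n_z = −0.18533.
Unit vector along 265° is (sin 265°, cos 265°) = (-0.9962, -0.0872).
Slope in that direction = a·(-0.9962) + b·(-0.0872) = −0.71384.
Apparent dip = arctan|0.71384| = 35.5° (true dip is 37.1°, so apparent ≤ true as expected).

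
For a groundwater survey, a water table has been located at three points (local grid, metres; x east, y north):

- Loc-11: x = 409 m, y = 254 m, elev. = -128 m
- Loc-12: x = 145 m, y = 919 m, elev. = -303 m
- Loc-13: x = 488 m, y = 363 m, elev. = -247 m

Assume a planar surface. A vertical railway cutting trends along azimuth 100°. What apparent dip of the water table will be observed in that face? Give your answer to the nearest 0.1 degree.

32.2°

Two edge vectors: Loc-11→Loc-12 = (-264, 665, -175), Loc-11→Loc-13 = (79, 109, -119).
Normal n = (Loc-11→Loc-12) × (Loc-11→Loc-13) = (-60060, -45241, -81311).
So ∂z/∂x = −n_x/n_z = −0.73865 and ∂z/∂y = −n_y/n_z = −0.55639.
Unit vector along 100° is (sin 100°, cos 100°) = (0.9848, -0.1736).
Slope in that direction = a·(0.9848) + b·(-0.1736) = −0.63081.
Apparent dip = arctan|0.63081| = 32.2° (true dip is 42.8°, so apparent ≤ true as expected).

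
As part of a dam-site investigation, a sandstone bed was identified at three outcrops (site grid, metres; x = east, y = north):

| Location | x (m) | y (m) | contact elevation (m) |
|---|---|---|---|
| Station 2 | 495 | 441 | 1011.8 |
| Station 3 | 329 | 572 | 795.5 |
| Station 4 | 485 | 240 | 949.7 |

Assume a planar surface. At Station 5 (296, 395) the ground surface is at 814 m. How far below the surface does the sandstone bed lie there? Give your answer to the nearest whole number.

109 m

Two edge vectors: Station 2→Station 3 = (-166, 131, -216.3), Station 2→Station 4 = (-10, -201, -62.1).
Normal n = (Station 2→Station 3) × (Station 2→Station 4) = (-51611.4, -8145.6, 34676).
So ∂z/∂x = −n_x/n_z = 1.48839 and ∂z/∂y = −n_y/n_z = 0.23491.
Intercept c from Station 2: 1011.8 − 736.75 − 103.59 = 171.45.
At (296, 395): z_contact = 440.6 + 92.8 + 171.45 = 704.8 m.
Depth below ground = 814 − 704.8 = 109 m.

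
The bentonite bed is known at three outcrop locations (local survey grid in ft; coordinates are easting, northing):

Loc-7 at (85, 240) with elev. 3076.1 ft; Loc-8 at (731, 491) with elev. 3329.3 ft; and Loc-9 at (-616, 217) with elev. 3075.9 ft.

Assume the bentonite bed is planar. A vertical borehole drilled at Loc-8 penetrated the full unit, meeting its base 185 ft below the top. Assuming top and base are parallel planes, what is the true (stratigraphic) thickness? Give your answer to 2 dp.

124.35 ft

Let the plane be z = a·easting + b·northing + c.
Loc-8−Loc-7: 646a + 251b = 253.2;  Loc-9−Loc-7: −701a − 23b = −0.2.
Solving gives a = −0.03584, b = 1.10100.
|∇z| = √(a²+b²) = 1.10159, so dip δ = arctan(1.10159) = 47.77°.
True thickness = vertical thickness × cos δ = 185 × cos 47.77° = 124.35 ft.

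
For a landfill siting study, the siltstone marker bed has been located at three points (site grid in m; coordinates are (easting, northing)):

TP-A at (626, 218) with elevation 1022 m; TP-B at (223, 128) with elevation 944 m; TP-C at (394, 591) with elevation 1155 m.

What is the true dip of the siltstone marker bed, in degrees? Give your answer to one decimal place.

23.3°

Let the plane be z = a·E + b·N + c.
TP-B−TP-A: −403a − 90b = −78;  TP-C−TP-A: −232a + 373b = 133.
Solving gives a = 0.10002, b = 0.41878.
Gradient magnitude |∇z| = √(a² + b²) = √(0.01000 + 0.17538) = 0.43056.
True dip = arctan(0.43056) = 23.3°, dipping toward SSW (azimuth ≈ 193°).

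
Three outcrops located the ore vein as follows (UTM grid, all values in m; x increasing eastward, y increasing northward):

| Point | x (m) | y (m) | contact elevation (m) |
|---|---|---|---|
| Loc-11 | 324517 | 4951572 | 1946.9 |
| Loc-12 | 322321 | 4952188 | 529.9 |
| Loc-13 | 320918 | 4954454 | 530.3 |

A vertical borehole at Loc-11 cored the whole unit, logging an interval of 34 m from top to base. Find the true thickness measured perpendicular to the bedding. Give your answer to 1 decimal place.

25.0 m

Two edge vectors: Loc-11→Loc-12 = (-2196, 616, -1417), Loc-11→Loc-13 = (-3599, 2882, -1416.6).
Normal n = (Loc-11→Loc-12) × (Loc-11→Loc-13) = (3211168.4, 1988929.4, -4111888).
So ∂z/∂x = −n_x/n_z = 0.78095 and ∂z/∂y = −n_y/n_z = 0.48370.
|∇z| = √(a²+b²) = 0.91861, so dip δ = arctan(0.91861) = 42.57°.
True thickness = vertical thickness × cos δ = 34 × cos 42.57° = 25.0 m.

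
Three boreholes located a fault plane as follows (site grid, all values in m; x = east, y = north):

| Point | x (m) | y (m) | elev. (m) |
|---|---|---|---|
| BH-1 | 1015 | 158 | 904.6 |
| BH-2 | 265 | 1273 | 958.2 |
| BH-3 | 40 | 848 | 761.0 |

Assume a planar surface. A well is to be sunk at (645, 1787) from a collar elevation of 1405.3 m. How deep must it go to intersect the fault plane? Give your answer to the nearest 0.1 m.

Let the plane be z = a·x + b·y + c.
BH-2−BH-1: −750a + 1115b = 53.6;  BH-3−BH-1: −975a + 690b = −143.6.
Solving gives a = 0.346014, b = 0.280816.
Then c = 904.6 − a·1015 − b·158 = 509.03.
At (645, 1787): z_contact = 223.18 + 501.82 + 509.03 = 1234.02 m.
Depth below ground = 1405.3 − 1234.02 = 171.3 m.

171.3 m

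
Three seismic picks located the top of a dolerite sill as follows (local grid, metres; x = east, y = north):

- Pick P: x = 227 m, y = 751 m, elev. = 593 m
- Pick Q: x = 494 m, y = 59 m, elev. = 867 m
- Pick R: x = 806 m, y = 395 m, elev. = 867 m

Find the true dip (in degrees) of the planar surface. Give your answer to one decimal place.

22.3°

Two edge vectors: Pick P→Pick Q = (267, -692, 274), Pick P→Pick R = (579, -356, 274).
Normal n = (Pick P→Pick Q) × (Pick P→Pick R) = (-92064, 85488, 305616).
So ∂z/∂x = −n_x/n_z = 0.30124 and ∂z/∂y = −n_y/n_z = −0.27972.
Gradient magnitude |∇z| = √(a² + b²) = √(0.09075 + 0.07825) = 0.41109.
True dip = arctan(0.41109) = 22.3°, dipping toward NW (azimuth ≈ 313°).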